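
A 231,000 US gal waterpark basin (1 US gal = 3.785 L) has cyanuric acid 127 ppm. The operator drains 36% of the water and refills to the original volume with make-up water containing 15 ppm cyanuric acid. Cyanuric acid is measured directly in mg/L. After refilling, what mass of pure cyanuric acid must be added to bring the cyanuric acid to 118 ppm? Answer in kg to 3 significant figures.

27.4 kg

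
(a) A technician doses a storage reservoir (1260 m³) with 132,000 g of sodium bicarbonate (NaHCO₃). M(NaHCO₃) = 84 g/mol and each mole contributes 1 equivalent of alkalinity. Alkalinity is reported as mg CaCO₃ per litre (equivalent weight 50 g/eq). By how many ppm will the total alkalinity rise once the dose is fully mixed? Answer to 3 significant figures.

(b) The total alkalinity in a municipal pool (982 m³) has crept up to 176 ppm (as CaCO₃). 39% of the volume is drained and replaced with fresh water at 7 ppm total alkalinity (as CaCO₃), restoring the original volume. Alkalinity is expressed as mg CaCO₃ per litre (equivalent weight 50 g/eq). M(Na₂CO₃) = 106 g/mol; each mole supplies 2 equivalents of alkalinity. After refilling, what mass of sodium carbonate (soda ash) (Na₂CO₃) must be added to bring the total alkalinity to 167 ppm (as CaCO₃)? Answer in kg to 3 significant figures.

(a) Volume: 1260 m³ = 1,260,000 L.
(a) Moles of NaHCO₃: 132,000 g ÷ 84 g/mol = 1571 mol → 1571 eq of alkalinity.
(a) As CaCO₃: 1571 eq × 50 g/eq = 78,570 g.
(a) Rise: 78,570 g / 1,260,000 L × 1000 = 62.36 mg/L.

(b) Volume: 982 m³ = 982,000 L.
(b) After draining 39% and refilling: 176 × 0.61 + 7 × 0.39 = 110.09 ppm.
(b) Deficit to target: 167 − 110.09 = 56.91 mg/L.
(b) As CaCO₃: 56.91 mg/L × 982,000 L = 55,890 g; ÷ 50 g/eq ÷ 2 = 558.9 mol Na₂CO₃.
(b) Mass: 558.9 × 106 = 59,240 g.

(a) 62.4 ppm; (b) 59.2 kg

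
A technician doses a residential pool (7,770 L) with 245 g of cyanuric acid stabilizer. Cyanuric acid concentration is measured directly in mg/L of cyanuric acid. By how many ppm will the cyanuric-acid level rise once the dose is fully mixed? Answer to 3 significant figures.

Rise: 245 g / 7,770 L × 1000 = 31.53 mg/L.

31.5 ppm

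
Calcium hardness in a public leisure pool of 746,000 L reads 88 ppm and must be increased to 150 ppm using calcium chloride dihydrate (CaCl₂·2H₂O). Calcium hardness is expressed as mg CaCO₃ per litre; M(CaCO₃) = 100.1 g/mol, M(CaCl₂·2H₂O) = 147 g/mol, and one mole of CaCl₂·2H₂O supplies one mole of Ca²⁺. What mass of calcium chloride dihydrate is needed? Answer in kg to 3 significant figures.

Hardness to add: (150 − 88) = 62 mg/L as CaCO₃ × 746,000 L = 46,250 g as CaCO₃.
Moles of Ca²⁺ (1 mol Ca²⁺ ≡ 1 mol CaCO₃): 46,250 / 100.1 g/mol = 462.1 mol.
Mass of CaCl₂·2H₂O: 462.1 × 147 = 67,920 g.

67.9 kg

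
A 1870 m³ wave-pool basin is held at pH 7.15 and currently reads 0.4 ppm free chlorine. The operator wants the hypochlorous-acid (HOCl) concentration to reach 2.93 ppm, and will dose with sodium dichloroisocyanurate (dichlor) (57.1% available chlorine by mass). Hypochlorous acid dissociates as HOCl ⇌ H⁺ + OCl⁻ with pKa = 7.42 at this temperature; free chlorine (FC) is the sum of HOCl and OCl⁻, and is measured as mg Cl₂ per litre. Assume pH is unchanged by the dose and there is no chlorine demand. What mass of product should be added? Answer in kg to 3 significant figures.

13.4 kg

Volume: 1870 m³ = 1,870,000 L.
[OCl⁻]/[HOCl] = 10^(pH − pKa) = 10^(7.15 − 7.42) = 0.537; fraction as HOCl = 1/(1 + 0.537) = 0.6506.
Free chlorine required for 2.93 ppm HOCl: 2.93 / 0.6506 = 4.504 ppm.
FC to add: 4.504 − 0.4 = 4.104 mg/L as Cl₂.
Cl₂ equivalent: 4.104 mg/L × 1,870,000 L = 7674 g.
Product at 57.1% available Cl: 7674 / 0.571 = 13,440 g.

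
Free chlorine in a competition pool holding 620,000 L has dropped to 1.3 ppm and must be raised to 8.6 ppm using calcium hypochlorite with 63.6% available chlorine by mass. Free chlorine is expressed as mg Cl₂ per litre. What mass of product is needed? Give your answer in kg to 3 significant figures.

Chlorine deficit: 8.6 − 1.3 = 7.3 ppm = 7.3 mg/L as Cl₂.
Cl₂ equivalent needed: 7.3 mg/L × 620,000 L = 4,526,000 mg = 4526 g.
Product at 63.6% available chlorine: 4526 / 0.636 = 7116 g.

7.12 kg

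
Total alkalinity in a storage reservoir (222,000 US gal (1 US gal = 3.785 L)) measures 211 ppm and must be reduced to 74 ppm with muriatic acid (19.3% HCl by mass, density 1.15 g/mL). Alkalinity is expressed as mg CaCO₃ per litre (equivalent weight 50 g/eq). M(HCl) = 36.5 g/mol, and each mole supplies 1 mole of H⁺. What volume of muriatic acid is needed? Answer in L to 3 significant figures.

379 L

Volume: 222,000 US gal × 3.785 L/gal = 840,270 L.
Alkalinity to neutralize: (211 − 74) = 137 mg/L as CaCO₃ × 840,270 L = 115,100 g as CaCO₃.
Equivalents of H⁺ required: 115,100 ÷ 50 g/eq = 2302 eq = 2302 mol HCl.
Mass of HCl: 2302 × 36.5 = 84,040 g.
Mass of 19.3% solution: 84,040 / 0.193 = 435,400 g.
Volume: 435,400 g ÷ 1.15 g/mL = 378,600 mL.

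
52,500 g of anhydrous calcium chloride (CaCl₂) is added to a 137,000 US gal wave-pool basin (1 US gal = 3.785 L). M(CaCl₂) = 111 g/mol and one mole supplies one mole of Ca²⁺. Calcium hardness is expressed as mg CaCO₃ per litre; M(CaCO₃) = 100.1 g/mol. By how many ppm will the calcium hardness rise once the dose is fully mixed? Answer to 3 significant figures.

91.3 ppm

Volume: 137,000 US gal × 3.785 L/gal = 518,545 L.
Moles of Ca²⁺: 52,500 g ÷ 111 g/mol = 473 mol.
As CaCO₃: 473 mol × 100.1 g/mol = 47,340 g.
Rise: 47,340 g / 518,545 L × 1000 = 91.3 mg/L.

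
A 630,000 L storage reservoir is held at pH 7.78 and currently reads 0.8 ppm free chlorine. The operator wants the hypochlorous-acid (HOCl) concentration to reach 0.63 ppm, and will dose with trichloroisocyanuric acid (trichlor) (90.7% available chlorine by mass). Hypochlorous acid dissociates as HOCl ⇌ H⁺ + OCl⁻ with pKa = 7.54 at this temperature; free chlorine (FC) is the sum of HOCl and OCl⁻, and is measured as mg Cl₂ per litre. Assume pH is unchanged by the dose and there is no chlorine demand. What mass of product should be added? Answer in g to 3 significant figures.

642 g

[OCl⁻]/[HOCl] = 10^(pH − pKa) = 10^(7.78 − 7.54) = 1.738; fraction as HOCl = 1/(1 + 1.738) = 0.3653.
Free chlorine required for 0.63 ppm HOCl: 0.63 / 0.3653 = 1.725 ppm.
FC to add: 1.725 − 0.8 = 0.9248 mg/L as Cl₂.
Cl₂ equivalent: 0.9248 mg/L × 630,000 L = 582.6 g.
Product at 90.7% available Cl: 582.6 / 0.907 = 642.4 g.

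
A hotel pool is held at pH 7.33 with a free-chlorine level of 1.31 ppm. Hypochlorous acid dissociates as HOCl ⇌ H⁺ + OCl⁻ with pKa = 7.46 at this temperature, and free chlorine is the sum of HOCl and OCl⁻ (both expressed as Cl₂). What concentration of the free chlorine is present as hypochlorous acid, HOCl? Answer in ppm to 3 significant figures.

0.752 ppm

[OCl⁻]/[HOCl] = 10^(pH − pKa) = 10^(7.33 − 7.46) = 10^-0.13 = 0.7413.
Fraction as HOCl = 1 / (1 + 0.7413) = 0.5743.
HOCl = 0.5743 × 1.31 ppm = 0.7523 ppm.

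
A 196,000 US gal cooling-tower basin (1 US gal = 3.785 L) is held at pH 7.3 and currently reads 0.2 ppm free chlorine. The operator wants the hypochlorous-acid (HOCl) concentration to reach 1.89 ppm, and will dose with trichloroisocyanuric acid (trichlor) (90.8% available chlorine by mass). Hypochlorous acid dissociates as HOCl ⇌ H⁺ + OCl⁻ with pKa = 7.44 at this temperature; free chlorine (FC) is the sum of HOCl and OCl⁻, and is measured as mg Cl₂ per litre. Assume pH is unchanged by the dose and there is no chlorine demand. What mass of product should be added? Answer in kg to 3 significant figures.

Volume: 196,000 US gal × 3.785 L/gal = 741,860 L.
[OCl⁻]/[HOCl] = 10^(pH − pKa) = 10^(7.3 − 7.44) = 0.7244; fraction as HOCl = 1/(1 + 0.7244) = 0.5799.
Free chlorine required for 1.89 ppm HOCl: 1.89 / 0.5799 = 3.259 ppm.
FC to add: 3.259 − 0.2 = 3.059 mg/L as Cl₂.
Cl₂ equivalent: 3.059 mg/L × 741,860 L = 2269 g.
Product at 90.8% available Cl: 2269 / 0.908 = 2499 g.

2.50 kg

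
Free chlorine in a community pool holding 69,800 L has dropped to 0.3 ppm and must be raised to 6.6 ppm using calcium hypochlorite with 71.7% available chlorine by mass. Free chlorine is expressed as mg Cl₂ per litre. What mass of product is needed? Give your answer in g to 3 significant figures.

613 g

Chlorine deficit: 6.6 − 0.3 = 6.3 ppm = 6.3 mg/L as Cl₂.
Cl₂ equivalent needed: 6.3 mg/L × 69,800 L = 439,700 mg = 439.7 g.
Product at 71.7% available chlorine: 439.7 / 0.717 = 613.3 g.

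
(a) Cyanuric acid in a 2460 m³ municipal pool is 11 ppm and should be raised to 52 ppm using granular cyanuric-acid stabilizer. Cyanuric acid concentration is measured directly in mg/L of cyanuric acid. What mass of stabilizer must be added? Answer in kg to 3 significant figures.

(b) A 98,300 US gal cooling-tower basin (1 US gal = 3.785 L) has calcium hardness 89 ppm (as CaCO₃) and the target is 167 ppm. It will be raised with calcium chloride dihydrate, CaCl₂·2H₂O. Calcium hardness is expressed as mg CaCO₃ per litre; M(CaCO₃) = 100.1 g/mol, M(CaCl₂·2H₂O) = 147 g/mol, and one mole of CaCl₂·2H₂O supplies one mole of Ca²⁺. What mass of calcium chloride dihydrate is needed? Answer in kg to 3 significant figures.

(a) 101 kg; (b) 42.6 kg

(a) Volume: 2460 m³ = 2,460,000 L.
(a) CYA to add: (52 − 11) = 41 mg/L × 2,460,000 L = 100,900 g cyanuric acid.

(b) Volume: 98,300 US gal × 3.785 L/gal = 372,066 L.
(b) Hardness to add: (167 − 89) = 78 mg/L as CaCO₃ × 372,066 L = 29,020 g as CaCO₃.
(b) Moles of Ca²⁺ (1 mol Ca²⁺ ≡ 1 mol CaCO₃): 29,020 / 100.1 g/mol = 289.9 mol.
(b) Mass of CaCl₂·2H₂O: 289.9 × 147 = 42,620 g.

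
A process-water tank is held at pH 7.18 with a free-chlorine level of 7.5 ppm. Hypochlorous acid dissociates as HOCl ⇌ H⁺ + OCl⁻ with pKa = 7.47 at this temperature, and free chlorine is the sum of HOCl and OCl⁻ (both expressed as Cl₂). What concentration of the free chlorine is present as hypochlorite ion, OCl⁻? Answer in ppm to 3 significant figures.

[OCl⁻]/[HOCl] = 10^(pH − pKa) = 10^(7.18 − 7.47) = 10^-0.29 = 0.5129.
Fraction as HOCl = 1 / (1 + 0.5129) = 0.661.
OCl⁻ = (1 − 0.661) × 7.5 ppm = 2.543 ppm.

2.54 ppm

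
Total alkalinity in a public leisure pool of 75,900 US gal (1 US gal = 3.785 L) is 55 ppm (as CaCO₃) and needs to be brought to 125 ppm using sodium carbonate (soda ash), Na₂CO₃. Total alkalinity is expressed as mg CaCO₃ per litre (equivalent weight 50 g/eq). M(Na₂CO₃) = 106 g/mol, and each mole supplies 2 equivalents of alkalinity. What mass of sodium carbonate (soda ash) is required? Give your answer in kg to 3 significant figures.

21.3 kg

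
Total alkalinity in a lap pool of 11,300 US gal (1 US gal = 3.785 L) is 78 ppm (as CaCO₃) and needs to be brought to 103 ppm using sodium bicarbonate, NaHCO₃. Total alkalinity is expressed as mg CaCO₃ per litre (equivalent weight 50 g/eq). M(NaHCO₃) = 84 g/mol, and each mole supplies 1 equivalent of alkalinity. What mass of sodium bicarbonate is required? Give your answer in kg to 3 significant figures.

1.80 kg

Volume: 11,300 US gal × 3.785 L/gal = 42,770 L.
Alkalinity to add: (103 − 78) = 25 mg/L as CaCO₃ × 42,770 L = 1069 g as CaCO₃.
Equivalents: 1069 g ÷ 50 g/eq = 21.39 eq.
NaHCO₃ supplies 1 eq per mole → 21.39 mol.
Mass: 21.39 mol × 84 g/mol = 1796 g.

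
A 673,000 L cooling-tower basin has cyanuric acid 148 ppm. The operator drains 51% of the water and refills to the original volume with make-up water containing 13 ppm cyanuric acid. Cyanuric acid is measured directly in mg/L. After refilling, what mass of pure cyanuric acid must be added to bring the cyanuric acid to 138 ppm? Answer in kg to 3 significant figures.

After draining 51% and refilling: 148 × 0.49 + 13 × 0.51 = 79.15 ppm.
Deficit to target: 138 − 79.15 = 58.85 mg/L.
Mass: 58.85 mg/L × 673,000 L = 39,610 g cyanuric acid.

39.6 kg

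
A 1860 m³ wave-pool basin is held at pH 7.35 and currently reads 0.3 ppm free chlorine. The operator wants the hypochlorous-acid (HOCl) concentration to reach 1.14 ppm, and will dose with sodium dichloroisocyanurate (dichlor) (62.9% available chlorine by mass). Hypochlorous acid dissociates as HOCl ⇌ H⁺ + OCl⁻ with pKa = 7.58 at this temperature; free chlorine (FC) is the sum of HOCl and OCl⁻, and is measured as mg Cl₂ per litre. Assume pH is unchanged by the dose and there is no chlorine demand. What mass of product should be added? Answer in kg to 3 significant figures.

4.47 kg

Volume: 1860 m³ = 1,860,000 L.
[OCl⁻]/[HOCl] = 10^(pH − pKa) = 10^(7.35 − 7.58) = 0.5888; fraction as HOCl = 1/(1 + 0.5888) = 0.6294.
Free chlorine required for 1.14 ppm HOCl: 1.14 / 0.6294 = 1.811 ppm.
FC to add: 1.811 − 0.3 = 1.511 mg/L as Cl₂.
Cl₂ equivalent: 1.511 mg/L × 1,860,000 L = 2811 g.
Product at 62.9% available Cl: 2811 / 0.629 = 4469 g.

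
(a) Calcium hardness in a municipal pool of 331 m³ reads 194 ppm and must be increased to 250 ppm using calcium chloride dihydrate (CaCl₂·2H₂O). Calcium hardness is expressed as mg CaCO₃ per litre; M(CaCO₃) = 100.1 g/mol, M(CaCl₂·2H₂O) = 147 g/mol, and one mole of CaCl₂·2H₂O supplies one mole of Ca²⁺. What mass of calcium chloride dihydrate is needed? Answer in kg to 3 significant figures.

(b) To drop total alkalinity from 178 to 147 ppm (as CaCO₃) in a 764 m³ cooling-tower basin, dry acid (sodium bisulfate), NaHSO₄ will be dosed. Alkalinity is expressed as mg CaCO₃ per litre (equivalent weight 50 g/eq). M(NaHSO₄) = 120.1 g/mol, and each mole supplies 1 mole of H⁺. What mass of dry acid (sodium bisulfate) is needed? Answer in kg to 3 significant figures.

(a) Volume: 331 m³ = 331,000 L.
(a) Hardness to add: (250 − 194) = 56 mg/L as CaCO₃ × 331,000 L = 18,540 g as CaCO₃.
(a) Moles of Ca²⁺ (1 mol Ca²⁺ ≡ 1 mol CaCO₃): 18,540 / 100.1 g/mol = 185.2 mol.
(a) Mass of CaCl₂·2H₂O: 185.2 × 147 = 27,220 g.

(b) Volume: 764 m³ = 764,000 L.
(b) Alkalinity to neutralize: (178 − 147) = 31 mg/L as CaCO₃ × 764,000 L = 23,680 g as CaCO₃.
(b) Equivalents of H⁺ required: 23,680 ÷ 50 g/eq = 473.7 eq = 473.7 mol NaHSO₄.
(b) Mass of NaHSO₄: 473.7 × 120.1 = 56,890 g.

(a) 27.2 kg; (b) 56.9 kg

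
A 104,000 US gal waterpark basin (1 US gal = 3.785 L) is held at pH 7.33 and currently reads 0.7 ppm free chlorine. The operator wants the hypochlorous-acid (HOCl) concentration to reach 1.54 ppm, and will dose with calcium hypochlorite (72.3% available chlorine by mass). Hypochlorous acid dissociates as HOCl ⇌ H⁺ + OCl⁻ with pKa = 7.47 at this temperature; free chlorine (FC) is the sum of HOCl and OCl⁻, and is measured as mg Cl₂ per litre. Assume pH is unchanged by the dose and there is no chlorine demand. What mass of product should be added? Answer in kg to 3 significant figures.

1.06 kg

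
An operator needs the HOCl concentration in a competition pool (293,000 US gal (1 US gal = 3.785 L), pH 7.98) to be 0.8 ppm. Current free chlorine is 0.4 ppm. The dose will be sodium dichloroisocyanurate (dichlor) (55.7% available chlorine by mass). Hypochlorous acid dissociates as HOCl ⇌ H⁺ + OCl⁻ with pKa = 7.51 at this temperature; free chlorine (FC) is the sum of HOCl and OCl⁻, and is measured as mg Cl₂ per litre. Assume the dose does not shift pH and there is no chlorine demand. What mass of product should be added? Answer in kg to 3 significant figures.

5.50 kg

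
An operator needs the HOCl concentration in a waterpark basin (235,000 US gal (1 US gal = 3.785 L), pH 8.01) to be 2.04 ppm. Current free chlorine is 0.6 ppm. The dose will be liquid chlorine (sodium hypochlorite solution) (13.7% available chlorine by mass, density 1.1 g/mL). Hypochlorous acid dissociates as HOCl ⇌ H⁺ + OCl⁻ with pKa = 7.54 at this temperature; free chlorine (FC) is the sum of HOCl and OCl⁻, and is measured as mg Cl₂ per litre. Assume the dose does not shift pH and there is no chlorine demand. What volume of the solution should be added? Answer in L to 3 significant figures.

44.0 L

Volume: 235,000 US gal × 3.785 L/gal = 889,475 L.
[OCl⁻]/[HOCl] = 10^(pH − pKa) = 10^(8.01 − 7.54) = 2.951; fraction as HOCl = 1/(1 + 2.951) = 0.2531.
Free chlorine required for 2.04 ppm HOCl: 2.04 / 0.2531 = 8.06 ppm.
FC to add: 8.06 − 0.6 = 7.46 mg/L as Cl₂.
Cl₂ equivalent: 7.46 mg/L × 889,475 L = 6636 g.
Product at 13.7% available Cl: 6636 / 0.137 = 48,440 g.
Volume: 48,440 g ÷ 1.1 g/mL = 44,030 mL.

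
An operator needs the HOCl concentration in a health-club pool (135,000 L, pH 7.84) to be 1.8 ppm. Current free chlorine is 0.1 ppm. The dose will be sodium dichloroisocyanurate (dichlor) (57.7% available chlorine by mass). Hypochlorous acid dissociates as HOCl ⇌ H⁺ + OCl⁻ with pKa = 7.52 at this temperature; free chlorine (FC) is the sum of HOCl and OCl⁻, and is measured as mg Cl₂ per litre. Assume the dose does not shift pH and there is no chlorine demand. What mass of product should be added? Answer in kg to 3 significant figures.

1.28 kg

[OCl⁻]/[HOCl] = 10^(pH − pKa) = 10^(7.84 − 7.52) = 2.089; fraction as HOCl = 1/(1 + 2.089) = 0.3237.
Free chlorine required for 1.8 ppm HOCl: 1.8 / 0.3237 = 5.561 ppm.
FC to add: 5.561 − 0.1 = 5.461 mg/L as Cl₂.
Cl₂ equivalent: 5.461 mg/L × 135,000 L = 737.2 g.
Product at 57.7% available Cl: 737.2 / 0.577 = 1278 g.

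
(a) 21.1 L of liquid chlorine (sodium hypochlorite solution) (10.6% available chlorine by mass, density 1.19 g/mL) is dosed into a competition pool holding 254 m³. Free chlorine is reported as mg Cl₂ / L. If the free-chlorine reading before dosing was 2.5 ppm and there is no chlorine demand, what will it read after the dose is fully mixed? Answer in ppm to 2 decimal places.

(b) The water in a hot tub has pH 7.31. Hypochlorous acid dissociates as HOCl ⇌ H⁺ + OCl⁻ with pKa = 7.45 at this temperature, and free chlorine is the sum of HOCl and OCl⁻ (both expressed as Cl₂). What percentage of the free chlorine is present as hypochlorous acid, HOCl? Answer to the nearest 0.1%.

(a) Volume: 254 m³ = 254,000 L.
(a) Mass of solution: 21.1 L × 1000 mL/L × 1.19 g/mL = 25,110 g.
(a) Available chlorine delivered: 25,110 g × 0.106 = 2662 g as Cl₂.
(a) Concentration rise: 2662 g / 254,000 L = 10.48 mg/L = 10.48 ppm.
(a) Final FC: 2.5 + 10.48 = 12.98 ppm.

(b) [OCl⁻]/[HOCl] = 10^(pH − pKa) = 10^(7.31 − 7.45) = 10^-0.14 = 0.7244.
(b) Fraction as HOCl = 1 / (1 + 0.7244) = 0.5799.

(a) 12.98 ppm; (b) 58.0%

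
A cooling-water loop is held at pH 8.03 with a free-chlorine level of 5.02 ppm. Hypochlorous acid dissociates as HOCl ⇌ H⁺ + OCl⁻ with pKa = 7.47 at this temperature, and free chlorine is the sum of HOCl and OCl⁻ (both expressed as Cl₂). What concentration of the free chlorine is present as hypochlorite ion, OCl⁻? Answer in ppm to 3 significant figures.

3.94 ppm

[OCl⁻]/[HOCl] = 10^(pH − pKa) = 10^(8.03 − 7.47) = 10^0.56 = 3.631.
Fraction as HOCl = 1 / (1 + 3.631) = 0.2159.
OCl⁻ = (1 − 0.2159) × 5.02 ppm = 3.936 ppm.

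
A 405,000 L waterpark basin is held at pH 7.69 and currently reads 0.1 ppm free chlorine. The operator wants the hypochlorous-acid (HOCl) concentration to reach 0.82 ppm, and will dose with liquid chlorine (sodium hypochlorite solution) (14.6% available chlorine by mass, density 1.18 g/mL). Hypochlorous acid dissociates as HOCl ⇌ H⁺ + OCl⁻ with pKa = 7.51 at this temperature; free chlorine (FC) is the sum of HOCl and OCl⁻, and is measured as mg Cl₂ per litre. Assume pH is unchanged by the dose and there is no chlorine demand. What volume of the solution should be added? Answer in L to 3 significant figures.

[OCl⁻]/[HOCl] = 10^(pH − pKa) = 10^(7.69 − 7.51) = 1.514; fraction as HOCl = 1/(1 + 1.514) = 0.3978.
Free chlorine required for 0.82 ppm HOCl: 0.82 / 0.3978 = 2.061 ppm.
FC to add: 2.061 − 0.1 = 1.961 mg/L as Cl₂.
Cl₂ equivalent: 1.961 mg/L × 405,000 L = 794.3 g.
Product at 14.6% available Cl: 794.3 / 0.146 = 5440 g.
Volume: 5440 g ÷ 1.18 g/mL = 4610 mL.

4.61 L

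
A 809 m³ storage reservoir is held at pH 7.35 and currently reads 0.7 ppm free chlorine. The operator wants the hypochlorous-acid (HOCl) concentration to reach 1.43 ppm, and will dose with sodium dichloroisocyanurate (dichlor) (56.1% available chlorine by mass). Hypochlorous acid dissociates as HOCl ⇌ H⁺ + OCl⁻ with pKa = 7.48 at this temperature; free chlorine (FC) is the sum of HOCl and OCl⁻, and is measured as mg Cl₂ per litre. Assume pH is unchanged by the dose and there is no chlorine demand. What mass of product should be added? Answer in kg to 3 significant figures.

2.58 kg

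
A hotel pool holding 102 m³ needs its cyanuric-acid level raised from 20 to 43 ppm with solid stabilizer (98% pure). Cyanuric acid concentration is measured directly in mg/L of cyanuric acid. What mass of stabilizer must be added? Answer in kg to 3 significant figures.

Volume: 102 m³ = 102,000 L.
CYA to add: (43 − 20) = 23 mg/L × 102,000 L = 2346 g cyanuric acid.
At 98% purity: 2346 / 0.98 = 2394 g product.

2.39 kg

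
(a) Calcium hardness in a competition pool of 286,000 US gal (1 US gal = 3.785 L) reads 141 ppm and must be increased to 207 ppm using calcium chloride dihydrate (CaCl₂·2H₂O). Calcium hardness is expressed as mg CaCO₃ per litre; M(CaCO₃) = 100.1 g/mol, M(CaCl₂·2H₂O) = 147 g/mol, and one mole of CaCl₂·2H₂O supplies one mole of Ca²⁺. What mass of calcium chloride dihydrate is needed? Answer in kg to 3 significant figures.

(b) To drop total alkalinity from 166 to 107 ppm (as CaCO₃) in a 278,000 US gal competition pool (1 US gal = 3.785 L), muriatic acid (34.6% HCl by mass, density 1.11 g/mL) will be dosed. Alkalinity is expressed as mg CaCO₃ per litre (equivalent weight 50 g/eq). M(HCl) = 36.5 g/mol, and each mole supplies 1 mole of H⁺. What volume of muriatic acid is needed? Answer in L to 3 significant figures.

(a) Volume: 286,000 US gal × 3.785 L/gal = 1,082,510 L.
(a) Hardness to add: (207 − 141) = 66 mg/L as CaCO₃ × 1,082,510 L = 71,450 g as CaCO₃.
(a) Moles of Ca²⁺ (1 mol Ca²⁺ ≡ 1 mol CaCO₃): 71,450 / 100.1 g/mol = 713.7 mol.
(a) Mass of CaCl₂·2H₂O: 713.7 × 147 = 104,900 g.

(b) Volume: 278,000 US gal × 3.785 L/gal = 1,052,230 L.
(b) Alkalinity to neutralize: (166 − 107) = 59 mg/L as CaCO₃ × 1,052,230 L = 62,080 g as CaCO₃.
(b) Equivalents of H⁺ required: 62,080 ÷ 50 g/eq = 1242 eq = 1242 mol HCl.
(b) Mass of HCl: 1242 × 36.5 = 45,320 g.
(b) Mass of 34.6% solution: 45,320 / 0.346 = 131,000 g.
(b) Volume: 131,000 g ÷ 1.11 g/mL = 118,000 mL.

(a) 105 kg; (b) 118 L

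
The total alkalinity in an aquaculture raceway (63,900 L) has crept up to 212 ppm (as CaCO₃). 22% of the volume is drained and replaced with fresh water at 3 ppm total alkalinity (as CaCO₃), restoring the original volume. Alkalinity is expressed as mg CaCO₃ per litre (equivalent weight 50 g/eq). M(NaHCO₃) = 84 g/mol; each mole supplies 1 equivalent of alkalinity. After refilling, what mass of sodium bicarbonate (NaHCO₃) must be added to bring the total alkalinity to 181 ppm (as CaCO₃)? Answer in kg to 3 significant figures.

1.61 kg

After draining 22% and refilling: 212 × 0.78 + 3 × 0.22 = 166.02 ppm.
Deficit to target: 181 − 166.02 = 14.98 mg/L.
As CaCO₃: 14.98 mg/L × 63,900 L = 957.2 g; ÷ 50 g/eq ÷ 1 = 19.14 mol NaHCO₃.
Mass: 19.14 × 84 = 1608 g.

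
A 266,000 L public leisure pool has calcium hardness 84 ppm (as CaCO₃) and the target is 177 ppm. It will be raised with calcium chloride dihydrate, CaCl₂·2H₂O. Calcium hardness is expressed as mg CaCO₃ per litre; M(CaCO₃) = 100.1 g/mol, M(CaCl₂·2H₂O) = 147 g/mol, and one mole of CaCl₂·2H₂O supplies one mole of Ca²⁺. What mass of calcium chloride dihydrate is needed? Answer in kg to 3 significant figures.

Hardness to add: (177 − 84) = 93 mg/L as CaCO₃ × 266,000 L = 24,740 g as CaCO₃.
Moles of Ca²⁺ (1 mol Ca²⁺ ≡ 1 mol CaCO₃): 24,740 / 100.1 g/mol = 247.1 mol.
Mass of CaCl₂·2H₂O: 247.1 × 147 = 36,330 g.

36.3 kg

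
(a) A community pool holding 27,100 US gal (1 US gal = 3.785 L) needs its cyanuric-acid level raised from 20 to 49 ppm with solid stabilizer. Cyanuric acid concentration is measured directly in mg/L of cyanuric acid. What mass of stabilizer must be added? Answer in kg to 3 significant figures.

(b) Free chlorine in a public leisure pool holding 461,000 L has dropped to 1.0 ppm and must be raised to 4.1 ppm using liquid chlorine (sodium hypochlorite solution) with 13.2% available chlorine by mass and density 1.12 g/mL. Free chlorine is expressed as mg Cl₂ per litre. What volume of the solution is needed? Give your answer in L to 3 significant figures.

(a) 2.97 kg; (b) 9.67 L

(a) Volume: 27,100 US gal × 3.785 L/gal = 102,574 L.
(a) CYA to add: (49 − 20) = 29 mg/L × 102,574 L = 2975 g cyanuric acid.

(b) Chlorine deficit: 4.1 − 1.0 = 3.1 ppm = 3.1 mg/L as Cl₂.
(b) Cl₂ equivalent needed: 3.1 mg/L × 461,000 L = 1,429,000 mg = 1429 g.
(b) Product at 13.2% available chlorine: 1429 / 0.132 = 10,830 g.
(b) Volume at density 1.12 g/mL: 10,830 g ÷ 1.12 g/mL = 9667 mL.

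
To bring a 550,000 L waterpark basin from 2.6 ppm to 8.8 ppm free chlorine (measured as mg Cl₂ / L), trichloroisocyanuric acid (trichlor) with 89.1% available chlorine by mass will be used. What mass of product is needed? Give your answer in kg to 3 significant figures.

3.83 kg

Chlorine deficit: 8.8 − 2.6 = 6.2 ppm = 6.2 mg/L as Cl₂.
Cl₂ equivalent needed: 6.2 mg/L × 550,000 L = 3,410,000 mg = 3410 g.
Product at 89.1% available chlorine: 3410 / 0.891 = 3827 g.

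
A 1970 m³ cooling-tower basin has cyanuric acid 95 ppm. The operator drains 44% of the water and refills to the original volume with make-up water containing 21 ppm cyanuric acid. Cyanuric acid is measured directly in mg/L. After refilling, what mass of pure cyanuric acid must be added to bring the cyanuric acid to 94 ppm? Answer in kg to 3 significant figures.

62.2 kg

Volume: 1970 m³ = 1,970,000 L.
After draining 44% and refilling: 95 × 0.56 + 21 × 0.44 = 62.44 ppm.
Deficit to target: 94 − 62.44 = 31.56 mg/L.
Mass: 31.56 mg/L × 1,970,000 L = 62,170 g cyanuric acid.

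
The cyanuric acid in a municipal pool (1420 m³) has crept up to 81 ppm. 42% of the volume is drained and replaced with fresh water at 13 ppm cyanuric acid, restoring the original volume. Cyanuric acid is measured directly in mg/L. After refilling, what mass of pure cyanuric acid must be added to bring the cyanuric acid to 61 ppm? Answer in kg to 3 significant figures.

Volume: 1420 m³ = 1,420,000 L.
After draining 42% and refilling: 81 × 0.58 + 13 × 0.42 = 52.44 ppm.
Deficit to target: 61 − 52.44 = 8.56 mg/L.
Mass: 8.56 mg/L × 1,420,000 L = 12,160 g cyanuric acid.

12.2 kg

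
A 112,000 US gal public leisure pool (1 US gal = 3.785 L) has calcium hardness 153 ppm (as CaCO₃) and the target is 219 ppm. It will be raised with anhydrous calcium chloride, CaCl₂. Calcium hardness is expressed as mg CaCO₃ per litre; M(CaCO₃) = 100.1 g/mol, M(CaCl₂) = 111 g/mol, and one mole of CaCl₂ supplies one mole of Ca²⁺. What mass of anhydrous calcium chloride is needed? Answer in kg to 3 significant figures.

31.0 kg

Volume: 112,000 US gal × 3.785 L/gal = 423,920 L.
Hardness to add: (219 − 153) = 66 mg/L as CaCO₃ × 423,920 L = 27,980 g as CaCO₃.
Moles of Ca²⁺ (1 mol Ca²⁺ ≡ 1 mol CaCO₃): 27,980 / 100.1 g/mol = 279.5 mol.
Mass of CaCl₂: 279.5 × 111 = 31,030 g.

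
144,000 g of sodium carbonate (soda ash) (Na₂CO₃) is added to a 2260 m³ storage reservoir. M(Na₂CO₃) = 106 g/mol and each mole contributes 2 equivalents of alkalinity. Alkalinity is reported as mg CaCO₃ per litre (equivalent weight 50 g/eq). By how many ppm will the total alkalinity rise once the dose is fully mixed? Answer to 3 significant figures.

Volume: 2260 m³ = 2,260,000 L.
Moles of Na₂CO₃: 144,000 g ÷ 106 g/mol = 1358 mol → 2717 eq of alkalinity.
As CaCO₃: 2717 eq × 50 g/eq = 135,800 g.
Rise: 135,800 g / 2,260,000 L × 1000 = 60.11 mg/L.

60.1 ppm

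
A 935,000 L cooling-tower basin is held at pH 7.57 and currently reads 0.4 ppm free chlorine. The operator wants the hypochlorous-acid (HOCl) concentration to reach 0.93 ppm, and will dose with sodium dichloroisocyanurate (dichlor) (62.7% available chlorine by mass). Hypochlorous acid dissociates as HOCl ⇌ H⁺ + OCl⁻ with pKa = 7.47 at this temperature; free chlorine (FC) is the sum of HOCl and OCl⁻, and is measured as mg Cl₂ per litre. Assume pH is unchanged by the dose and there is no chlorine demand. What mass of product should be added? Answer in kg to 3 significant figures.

[OCl⁻]/[HOCl] = 10^(pH − pKa) = 10^(7.57 − 7.47) = 1.259; fraction as HOCl = 1/(1 + 1.259) = 0.4427.
Free chlorine required for 0.93 ppm HOCl: 0.93 / 0.4427 = 2.101 ppm.
FC to add: 2.101 − 0.4 = 1.701 mg/L as Cl₂.
Cl₂ equivalent: 1.701 mg/L × 935,000 L = 1590 g.
Product at 62.7% available Cl: 1590 / 0.627 = 2536 g.

2.54 kg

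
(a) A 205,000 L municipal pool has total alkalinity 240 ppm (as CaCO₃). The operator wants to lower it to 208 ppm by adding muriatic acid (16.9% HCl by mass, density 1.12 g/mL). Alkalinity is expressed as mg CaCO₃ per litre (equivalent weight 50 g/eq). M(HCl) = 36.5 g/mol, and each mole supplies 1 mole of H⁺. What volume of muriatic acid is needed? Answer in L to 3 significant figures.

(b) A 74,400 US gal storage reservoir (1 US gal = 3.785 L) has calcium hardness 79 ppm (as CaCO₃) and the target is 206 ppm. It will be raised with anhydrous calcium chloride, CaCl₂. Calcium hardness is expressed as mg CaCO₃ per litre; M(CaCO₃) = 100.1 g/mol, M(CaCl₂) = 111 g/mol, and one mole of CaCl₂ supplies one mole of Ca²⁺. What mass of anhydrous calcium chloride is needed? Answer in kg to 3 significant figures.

(a) Alkalinity to neutralize: (240 − 208) = 32 mg/L as CaCO₃ × 205,000 L = 6560 g as CaCO₃.
(a) Equivalents of H⁺ required: 6560 ÷ 50 g/eq = 131.2 eq = 131.2 mol HCl.
(a) Mass of HCl: 131.2 × 36.5 = 4789 g.
(a) Mass of 16.9% solution: 4789 / 0.169 = 28,340 g.
(a) Volume: 28,340 g ÷ 1.12 g/mL = 25,300 mL.

(b) Volume: 74,400 US gal × 3.785 L/gal = 281,604 L.
(b) Hardness to add: (206 − 79) = 127 mg/L as CaCO₃ × 281,604 L = 35,760 g as CaCO₃.
(b) Moles of Ca²⁺ (1 mol Ca²⁺ ≡ 1 mol CaCO₃): 35,760 / 100.1 g/mol = 357.3 mol.
(b) Mass of CaCl₂: 357.3 × 111 = 39,660 g.

(a) 25.3 L; (b) 39.7 kg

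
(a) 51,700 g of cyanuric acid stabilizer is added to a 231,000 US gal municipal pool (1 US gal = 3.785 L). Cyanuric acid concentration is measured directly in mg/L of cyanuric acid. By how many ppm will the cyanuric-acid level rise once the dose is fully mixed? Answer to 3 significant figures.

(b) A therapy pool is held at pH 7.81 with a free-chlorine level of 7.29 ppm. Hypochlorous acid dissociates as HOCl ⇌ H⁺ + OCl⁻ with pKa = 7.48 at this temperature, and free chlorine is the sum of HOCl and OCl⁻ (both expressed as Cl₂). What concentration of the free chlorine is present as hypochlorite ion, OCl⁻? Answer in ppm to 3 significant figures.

(a) 59.1 ppm; (b) 4.97 ppm

(a) Volume: 231,000 US gal × 3.785 L/gal = 874,335 L.
(a) Rise: 51,700 g / 874,335 L × 1000 = 59.13 mg/L.

(b) [OCl⁻]/[HOCl] = 10^(pH − pKa) = 10^(7.81 − 7.48) = 10^0.33 = 2.138.
(b) Fraction as HOCl = 1 / (1 + 2.138) = 0.3187.
(b) OCl⁻ = (1 − 0.3187) × 7.29 ppm = 4.967 ppm.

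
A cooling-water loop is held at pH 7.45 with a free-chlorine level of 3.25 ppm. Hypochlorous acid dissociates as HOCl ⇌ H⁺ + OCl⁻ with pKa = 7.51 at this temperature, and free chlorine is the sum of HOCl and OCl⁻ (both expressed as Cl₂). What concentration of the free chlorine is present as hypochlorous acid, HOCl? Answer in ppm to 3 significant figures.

1.74 ppm

[OCl⁻]/[HOCl] = 10^(pH − pKa) = 10^(7.45 − 7.51) = 10^-0.06 = 0.871.
Fraction as HOCl = 1 / (1 + 0.871) = 0.5345.
HOCl = 0.5345 × 3.25 ppm = 1.737 ppm.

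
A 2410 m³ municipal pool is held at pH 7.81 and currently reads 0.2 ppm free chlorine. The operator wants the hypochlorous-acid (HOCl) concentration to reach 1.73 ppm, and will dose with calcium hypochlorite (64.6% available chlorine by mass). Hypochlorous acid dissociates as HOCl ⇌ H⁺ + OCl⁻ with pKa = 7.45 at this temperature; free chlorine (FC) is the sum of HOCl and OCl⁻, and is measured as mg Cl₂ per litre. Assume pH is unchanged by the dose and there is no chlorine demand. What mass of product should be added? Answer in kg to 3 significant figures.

Volume: 2410 m³ = 2,410,000 L.
[OCl⁻]/[HOCl] = 10^(pH − pKa) = 10^(7.81 − 7.45) = 2.291; fraction as HOCl = 1/(1 + 2.291) = 0.3039.
Free chlorine required for 1.73 ppm HOCl: 1.73 / 0.3039 = 5.693 ppm.
FC to add: 5.693 − 0.2 = 5.493 mg/L as Cl₂.
Cl₂ equivalent: 5.493 mg/L × 2,410,000 L = 13,240 g.
Product at 64.6% available Cl: 13,240 / 0.646 = 20,490 g.

20.5 kg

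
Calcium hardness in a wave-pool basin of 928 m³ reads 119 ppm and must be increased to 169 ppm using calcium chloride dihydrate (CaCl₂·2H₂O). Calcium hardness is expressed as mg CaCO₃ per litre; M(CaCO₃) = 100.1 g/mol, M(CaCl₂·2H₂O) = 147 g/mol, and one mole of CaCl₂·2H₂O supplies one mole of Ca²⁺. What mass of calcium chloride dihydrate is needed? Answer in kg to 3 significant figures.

68.1 kg

Volume: 928 m³ = 928,000 L.
Hardness to add: (169 − 119) = 50 mg/L as CaCO₃ × 928,000 L = 46,400 g as CaCO₃.
Moles of Ca²⁺ (1 mol Ca²⁺ ≡ 1 mol CaCO₃): 46,400 / 100.1 g/mol = 463.5 mol.
Mass of CaCl₂·2H₂O: 463.5 × 147 = 68,140 g.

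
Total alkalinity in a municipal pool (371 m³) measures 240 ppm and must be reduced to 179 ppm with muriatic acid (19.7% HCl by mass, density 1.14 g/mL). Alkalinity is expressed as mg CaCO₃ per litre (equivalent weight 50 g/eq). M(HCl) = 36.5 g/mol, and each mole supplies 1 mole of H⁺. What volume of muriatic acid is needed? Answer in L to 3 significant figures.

Volume: 371 m³ = 371,000 L.
Alkalinity to neutralize: (240 − 179) = 61 mg/L as CaCO₃ × 371,000 L = 22,630 g as CaCO₃.
Equivalents of H⁺ required: 22,630 ÷ 50 g/eq = 452.6 eq = 452.6 mol HCl.
Mass of HCl: 452.6 × 36.5 = 16,520 g.
Mass of 19.7% solution: 16,520 / 0.197 = 83,860 g.
Volume: 83,860 g ÷ 1.14 g/mL = 73,560 mL.

73.6 L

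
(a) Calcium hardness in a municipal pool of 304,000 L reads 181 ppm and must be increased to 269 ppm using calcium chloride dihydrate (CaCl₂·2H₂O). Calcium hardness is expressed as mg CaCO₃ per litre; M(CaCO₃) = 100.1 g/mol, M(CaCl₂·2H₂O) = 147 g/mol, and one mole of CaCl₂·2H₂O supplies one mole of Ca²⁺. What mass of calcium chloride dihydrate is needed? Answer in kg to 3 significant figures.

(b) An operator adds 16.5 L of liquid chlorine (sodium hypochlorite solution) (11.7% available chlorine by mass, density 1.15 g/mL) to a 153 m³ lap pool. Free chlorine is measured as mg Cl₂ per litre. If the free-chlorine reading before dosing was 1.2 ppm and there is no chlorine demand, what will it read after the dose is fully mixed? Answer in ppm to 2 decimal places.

(a) 39.3 kg; (b) 15.71 ppm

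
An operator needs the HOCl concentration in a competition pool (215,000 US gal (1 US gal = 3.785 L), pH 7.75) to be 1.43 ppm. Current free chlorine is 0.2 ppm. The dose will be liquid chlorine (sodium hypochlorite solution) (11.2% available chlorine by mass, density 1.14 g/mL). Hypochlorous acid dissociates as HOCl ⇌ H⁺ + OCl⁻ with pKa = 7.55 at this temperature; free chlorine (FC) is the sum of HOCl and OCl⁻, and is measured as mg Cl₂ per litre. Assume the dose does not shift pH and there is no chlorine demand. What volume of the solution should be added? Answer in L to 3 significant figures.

Volume: 215,000 US gal × 3.785 L/gal = 813,775 L.
[OCl⁻]/[HOCl] = 10^(pH − pKa) = 10^(7.75 − 7.55) = 1.585; fraction as HOCl = 1/(1 + 1.585) = 0.3869.
Free chlorine required for 1.43 ppm HOCl: 1.43 / 0.3869 = 3.696 ppm.
FC to add: 3.696 − 0.2 = 3.496 mg/L as Cl₂.
Cl₂ equivalent: 3.496 mg/L × 813,775 L = 2845 g.
Product at 11.2% available Cl: 2845 / 0.112 = 25,400 g.
Volume: 25,400 g ÷ 1.14 g/mL = 22,280 mL.

22.3 L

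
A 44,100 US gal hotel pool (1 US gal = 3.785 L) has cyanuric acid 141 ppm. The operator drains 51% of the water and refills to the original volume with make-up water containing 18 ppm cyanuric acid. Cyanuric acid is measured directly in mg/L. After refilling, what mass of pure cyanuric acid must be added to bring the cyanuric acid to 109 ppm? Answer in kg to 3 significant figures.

5.13 kg

Volume: 44,100 US gal × 3.785 L/gal = 166,918 L.
After draining 51% and refilling: 141 × 0.49 + 18 × 0.51 = 78.27 ppm.
Deficit to target: 109 − 78.27 = 30.73 mg/L.
Mass: 30.73 mg/L × 166,918 L = 5129 g cyanuric acid.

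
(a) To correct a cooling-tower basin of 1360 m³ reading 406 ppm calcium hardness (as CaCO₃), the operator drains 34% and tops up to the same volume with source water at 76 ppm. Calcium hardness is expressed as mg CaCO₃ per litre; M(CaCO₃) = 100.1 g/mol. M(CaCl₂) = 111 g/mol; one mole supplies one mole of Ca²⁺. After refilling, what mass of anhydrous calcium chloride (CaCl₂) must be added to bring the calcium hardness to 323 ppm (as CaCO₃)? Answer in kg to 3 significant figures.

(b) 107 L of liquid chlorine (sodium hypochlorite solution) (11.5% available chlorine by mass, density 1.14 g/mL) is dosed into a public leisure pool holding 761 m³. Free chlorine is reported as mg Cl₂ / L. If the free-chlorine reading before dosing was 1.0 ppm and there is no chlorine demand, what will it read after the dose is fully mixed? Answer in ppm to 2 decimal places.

(a) Volume: 1360 m³ = 1,360,000 L.
(a) After draining 34% and refilling: 406 × 0.66 + 76 × 0.34 = 293.8 ppm.
(a) Deficit to target: 323 − 293.8 = 29.2 mg/L.
(a) As CaCO₃: 29.2 mg/L × 1,360,000 L = 39,710 g; ÷ 100.1 = 396.7 mol Ca²⁺.
(a) Mass: 396.7 × 111 = 44,040 g.

(b) Volume: 761 m³ = 761,000 L.
(b) Mass of solution: 107 L × 1000 mL/L × 1.14 g/mL = 122,000 g.
(b) Available chlorine delivered: 122,000 g × 0.115 = 14,030 g as Cl₂.
(b) Concentration rise: 14,030 g / 761,000 L = 18.43 mg/L = 18.43 ppm.
(b) Final FC: 1.0 + 18.43 = 19.43 ppm.

(a) 44.0 kg; (b) 19.43 ppm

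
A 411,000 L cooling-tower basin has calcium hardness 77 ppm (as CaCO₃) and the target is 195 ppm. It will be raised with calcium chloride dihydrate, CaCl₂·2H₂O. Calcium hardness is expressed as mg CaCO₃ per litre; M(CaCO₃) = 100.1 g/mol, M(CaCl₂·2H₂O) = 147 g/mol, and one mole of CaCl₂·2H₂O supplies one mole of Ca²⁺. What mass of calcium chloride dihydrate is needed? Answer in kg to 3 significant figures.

71.2 kg

Hardness to add: (195 − 77) = 118 mg/L as CaCO₃ × 411,000 L = 48,500 g as CaCO₃.
Moles of Ca²⁺ (1 mol Ca²⁺ ≡ 1 mol CaCO₃): 48,500 / 100.1 g/mol = 484.5 mol.
Mass of CaCl₂·2H₂O: 484.5 × 147 = 71,220 g.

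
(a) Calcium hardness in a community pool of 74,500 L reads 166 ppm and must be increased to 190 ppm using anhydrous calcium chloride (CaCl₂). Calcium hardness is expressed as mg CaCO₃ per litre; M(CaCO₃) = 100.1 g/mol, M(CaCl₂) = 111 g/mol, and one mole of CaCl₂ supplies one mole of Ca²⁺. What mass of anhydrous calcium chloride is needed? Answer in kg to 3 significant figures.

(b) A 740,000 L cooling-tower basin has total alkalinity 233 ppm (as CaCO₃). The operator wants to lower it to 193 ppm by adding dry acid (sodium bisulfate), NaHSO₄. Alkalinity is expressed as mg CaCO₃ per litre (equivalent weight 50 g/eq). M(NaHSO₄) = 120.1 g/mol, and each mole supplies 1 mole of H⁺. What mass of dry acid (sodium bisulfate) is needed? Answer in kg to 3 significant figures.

(a) Hardness to add: (190 − 166) = 24 mg/L as CaCO₃ × 74,500 L = 1788 g as CaCO₃.
(a) Moles of Ca²⁺ (1 mol Ca²⁺ ≡ 1 mol CaCO₃): 1788 / 100.1 g/mol = 17.86 mol.
(a) Mass of CaCl₂: 17.86 × 111 = 1983 g.

(b) Alkalinity to neutralize: (233 − 193) = 40 mg/L as CaCO₃ × 740,000 L = 29,600 g as CaCO₃.
(b) Equivalents of H⁺ required: 29,600 ÷ 50 g/eq = 592 eq = 592 mol NaHSO₄.
(b) Mass of NaHSO₄: 592 × 120.1 = 71,100 g.

(a) 1.98 kg; (b) 71.1 kg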